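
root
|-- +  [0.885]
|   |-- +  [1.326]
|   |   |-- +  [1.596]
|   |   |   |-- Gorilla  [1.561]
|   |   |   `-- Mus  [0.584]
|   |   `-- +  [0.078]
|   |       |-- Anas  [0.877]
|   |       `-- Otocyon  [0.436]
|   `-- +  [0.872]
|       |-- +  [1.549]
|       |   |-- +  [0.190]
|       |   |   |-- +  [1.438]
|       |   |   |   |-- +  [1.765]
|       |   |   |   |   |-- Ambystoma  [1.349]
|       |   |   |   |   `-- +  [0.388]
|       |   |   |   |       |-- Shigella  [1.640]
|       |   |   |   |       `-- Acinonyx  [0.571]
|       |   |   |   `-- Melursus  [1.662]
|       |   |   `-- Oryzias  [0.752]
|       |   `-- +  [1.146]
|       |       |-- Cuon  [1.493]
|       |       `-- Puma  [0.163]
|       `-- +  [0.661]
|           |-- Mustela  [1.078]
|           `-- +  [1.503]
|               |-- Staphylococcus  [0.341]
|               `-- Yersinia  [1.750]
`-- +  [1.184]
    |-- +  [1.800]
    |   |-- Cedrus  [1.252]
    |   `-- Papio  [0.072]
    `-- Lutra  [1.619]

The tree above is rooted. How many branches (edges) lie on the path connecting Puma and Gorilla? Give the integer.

7

The MRCA of Puma and Gorilla is the node subtending (((Gorilla,Mus),(Anas,Otocyon)),(((((Ambystoma,(Shigella,Acinonyx)),Melursus),Oryzias),(Cuon,Puma)),(Mustela,(Staphylococcus,Yersinia)))).
From Puma up to that node: 4 branches. From Gorilla up to the same node: 3 branches. Total: 4 + 3 = 7.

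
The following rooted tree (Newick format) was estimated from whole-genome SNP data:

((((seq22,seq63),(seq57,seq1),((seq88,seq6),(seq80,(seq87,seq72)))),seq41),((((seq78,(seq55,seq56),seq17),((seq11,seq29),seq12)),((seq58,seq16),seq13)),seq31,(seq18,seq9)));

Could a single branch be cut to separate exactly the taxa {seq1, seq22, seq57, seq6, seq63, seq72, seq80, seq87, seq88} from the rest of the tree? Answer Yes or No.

Yes

The most recent common ancestor of these taxa subtends ((seq22,seq63),(seq57,seq1),((seq88,seq6),(seq80,(seq87,seq72)))).
That clade has exactly 9 tips — every listed taxon and nothing else — so the group is monophyletic.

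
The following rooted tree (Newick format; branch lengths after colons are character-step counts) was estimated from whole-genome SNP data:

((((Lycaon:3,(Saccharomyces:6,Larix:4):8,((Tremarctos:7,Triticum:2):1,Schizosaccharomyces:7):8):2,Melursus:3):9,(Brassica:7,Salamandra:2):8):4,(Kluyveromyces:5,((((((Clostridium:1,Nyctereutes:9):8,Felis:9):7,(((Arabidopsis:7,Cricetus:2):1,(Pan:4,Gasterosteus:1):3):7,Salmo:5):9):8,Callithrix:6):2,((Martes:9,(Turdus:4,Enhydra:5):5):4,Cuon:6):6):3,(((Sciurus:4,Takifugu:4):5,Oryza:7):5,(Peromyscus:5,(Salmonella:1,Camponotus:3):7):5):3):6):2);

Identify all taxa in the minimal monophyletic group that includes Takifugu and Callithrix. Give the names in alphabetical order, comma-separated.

Tracing Takifugu: it sits inside (Sciurus,Takifugu).
Tracing Callithrix: it sits inside ((((Clostridium,Nyctereutes),Felis),(((Arabidopsis,Cricetus),(Pan,Gasterosteus)),Salmo)),Callithrix).
The smallest clade enclosing both is ((((((Clostridium,Nyctereutes),Felis),(((Arabidopsis,Cricetus),(Pan,Gasterosteus)),Salmo)),Callithrix),((Martes,(Turdus,Enhydra)),Cuon)),(((Sciurus,Takifugu),Oryza),(Peromyscus,(Salmonella,Camponotus)))); the answer is its 19 terminal taxa in alphabetical order.

Arabidopsis, Callithrix, Camponotus, Clostridium, Cricetus, Cuon, Enhydra, Felis, Gasterosteus, Martes, Nyctereutes, Oryza, Pan, Peromyscus, Salmo, Salmonella, Sciurus, Takifugu, Turdus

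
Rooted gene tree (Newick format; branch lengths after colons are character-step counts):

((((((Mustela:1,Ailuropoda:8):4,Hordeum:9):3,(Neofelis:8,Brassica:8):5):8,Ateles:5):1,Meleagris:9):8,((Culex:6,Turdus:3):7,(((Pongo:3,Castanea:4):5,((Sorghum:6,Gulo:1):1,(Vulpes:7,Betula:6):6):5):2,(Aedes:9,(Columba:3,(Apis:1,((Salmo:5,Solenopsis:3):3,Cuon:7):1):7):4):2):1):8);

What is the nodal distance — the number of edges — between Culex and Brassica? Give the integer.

8

The MRCA of Culex and Brassica is the root of the tree.
From Culex up to that node: 3 branches. From Brassica up to the same node: 5 branches. Total: 3 + 5 = 8.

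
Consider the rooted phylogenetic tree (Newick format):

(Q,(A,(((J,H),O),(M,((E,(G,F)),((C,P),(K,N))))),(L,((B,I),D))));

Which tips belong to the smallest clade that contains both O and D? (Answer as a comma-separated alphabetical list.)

A, B, C, D, E, F, G, H, I, J, K, L, M, N, O, P

Tracing O: it sits inside ((J,H),O).
Tracing D: it sits inside ((B,I),D).
The smallest clade enclosing both is (A,(((J,H),O),(M,((E,(G,F)),((C,P),(K,N))))),(L,((B,I),D))); the answer is its 16 terminal taxa in alphabetical order.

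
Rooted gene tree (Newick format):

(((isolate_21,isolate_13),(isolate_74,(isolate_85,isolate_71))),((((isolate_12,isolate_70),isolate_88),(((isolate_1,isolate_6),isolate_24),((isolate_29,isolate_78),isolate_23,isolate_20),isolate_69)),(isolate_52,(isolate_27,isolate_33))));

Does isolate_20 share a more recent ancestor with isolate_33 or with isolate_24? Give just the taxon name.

The MRCA of isolate_20 and isolate_24 subtends (((isolate_1,isolate_6),isolate_24),((isolate_29,isolate_78),isolate_23,isolate_20),isolate_69) (8 taxa).
The MRCA of isolate_20 and isolate_33 subtends ((((isolate_12,isolate_70),isolate_88),(((isolate_1,isolate_6),isolate_24),((isolate_29,isolate_78),isolate_23,isolate_20),isolate_69)),(isolate_52,(isolate_27,isolate_33))) (14 taxa).
The first is nested inside the second, so isolate_20 shares a more recent common ancestor with isolate_24.

isolate_24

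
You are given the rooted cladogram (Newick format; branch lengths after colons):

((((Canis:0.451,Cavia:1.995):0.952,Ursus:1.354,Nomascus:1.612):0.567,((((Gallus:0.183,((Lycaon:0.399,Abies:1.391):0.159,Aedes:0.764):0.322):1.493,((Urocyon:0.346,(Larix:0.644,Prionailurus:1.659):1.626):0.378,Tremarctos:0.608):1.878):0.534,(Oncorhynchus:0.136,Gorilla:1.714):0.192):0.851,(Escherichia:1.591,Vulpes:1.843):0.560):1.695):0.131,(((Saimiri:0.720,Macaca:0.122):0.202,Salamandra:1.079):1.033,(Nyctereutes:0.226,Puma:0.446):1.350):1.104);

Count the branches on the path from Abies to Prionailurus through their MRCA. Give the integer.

The MRCA of Abies and Prionailurus is the node subtending ((Gallus,((Lycaon,Abies),Aedes)),((Urocyon,(Larix,Prionailurus)),Tremarctos)).
From Abies up to that node: 4 branches. From Prionailurus up to the same node: 4 branches. Total: 4 + 4 = 8.

8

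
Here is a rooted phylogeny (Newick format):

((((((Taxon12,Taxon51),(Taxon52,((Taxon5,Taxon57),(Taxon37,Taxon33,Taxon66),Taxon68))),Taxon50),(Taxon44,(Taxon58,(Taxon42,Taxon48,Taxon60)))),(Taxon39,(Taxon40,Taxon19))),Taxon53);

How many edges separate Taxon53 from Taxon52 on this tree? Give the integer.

7

The MRCA of Taxon53 and Taxon52 is the root of the tree.
From Taxon53 up to that node: 1 branch. From Taxon52 up to the same node: 6 branches. Total: 1 + 6 = 7.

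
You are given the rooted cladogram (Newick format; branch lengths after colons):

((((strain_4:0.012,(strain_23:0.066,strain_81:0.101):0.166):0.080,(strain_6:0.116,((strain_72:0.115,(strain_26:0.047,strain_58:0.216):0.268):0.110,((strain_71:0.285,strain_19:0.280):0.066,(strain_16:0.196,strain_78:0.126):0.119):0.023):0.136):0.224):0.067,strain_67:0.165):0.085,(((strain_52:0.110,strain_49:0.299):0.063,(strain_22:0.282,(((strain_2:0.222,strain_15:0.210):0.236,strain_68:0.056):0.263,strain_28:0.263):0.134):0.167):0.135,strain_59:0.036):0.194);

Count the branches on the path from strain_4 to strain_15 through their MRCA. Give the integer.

11

The MRCA of strain_4 and strain_15 is the root of the tree.
From strain_4 up to that node: 4 branches. From strain_15 up to the same node: 7 branches. Total: 4 + 7 = 11.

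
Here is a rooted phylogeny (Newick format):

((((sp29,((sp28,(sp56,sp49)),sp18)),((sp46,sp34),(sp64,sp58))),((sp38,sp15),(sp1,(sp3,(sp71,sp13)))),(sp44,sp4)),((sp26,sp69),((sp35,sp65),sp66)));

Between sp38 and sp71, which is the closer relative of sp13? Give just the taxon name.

sp71

The MRCA of sp13 and sp71 subtends (sp71,sp13) (2 taxa).
The MRCA of sp13 and sp38 subtends ((sp38,sp15),(sp1,(sp3,(sp71,sp13)))) (6 taxa).
The first is nested inside the second, so sp13 shares a more recent common ancestor with sp71.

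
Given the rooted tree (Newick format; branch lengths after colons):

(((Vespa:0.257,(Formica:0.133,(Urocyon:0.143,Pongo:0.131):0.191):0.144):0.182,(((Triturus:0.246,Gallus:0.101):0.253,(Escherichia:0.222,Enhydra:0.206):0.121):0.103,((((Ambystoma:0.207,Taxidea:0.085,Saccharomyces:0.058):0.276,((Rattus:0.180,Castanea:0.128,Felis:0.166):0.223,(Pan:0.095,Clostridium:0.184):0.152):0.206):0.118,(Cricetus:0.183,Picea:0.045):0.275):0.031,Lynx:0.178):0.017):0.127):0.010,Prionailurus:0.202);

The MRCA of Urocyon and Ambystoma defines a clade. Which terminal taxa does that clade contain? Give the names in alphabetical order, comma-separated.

Tracing Urocyon: it sits inside (Urocyon,Pongo).
Tracing Ambystoma: it sits inside (Ambystoma,Taxidea,Saccharomyces).
The smallest clade enclosing both is ((Vespa,(Formica,(Urocyon,Pongo))),(((Triturus,Gallus),(Escherichia,Enhydra)),((((Ambystoma,Taxidea,Saccharomyces),((Rattus,Castanea,Felis),(Pan,Clostridium))),(Cricetus,Picea)),Lynx))); the answer is its 19 terminal taxa in alphabetical order.

Ambystoma, Castanea, Clostridium, Cricetus, Enhydra, Escherichia, Felis, Formica, Gallus, Lynx, Pan, Picea, Pongo, Rattus, Saccharomyces, Taxidea, Triturus, Urocyon, Vespa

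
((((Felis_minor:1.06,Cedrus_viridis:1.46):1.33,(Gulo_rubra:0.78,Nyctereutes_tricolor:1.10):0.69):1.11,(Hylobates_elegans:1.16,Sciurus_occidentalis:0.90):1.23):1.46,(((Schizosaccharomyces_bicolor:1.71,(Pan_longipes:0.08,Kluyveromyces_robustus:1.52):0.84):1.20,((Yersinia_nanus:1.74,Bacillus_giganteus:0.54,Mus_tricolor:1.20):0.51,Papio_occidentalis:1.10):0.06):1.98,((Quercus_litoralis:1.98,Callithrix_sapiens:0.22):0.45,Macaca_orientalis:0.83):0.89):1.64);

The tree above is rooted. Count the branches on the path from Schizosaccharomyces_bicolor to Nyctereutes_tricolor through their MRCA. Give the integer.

The MRCA of Schizosaccharomyces_bicolor and Nyctereutes_tricolor is the root of the tree.
From Schizosaccharomyces_bicolor up to that node: 4 branches. From Nyctereutes_tricolor up to the same node: 4 branches. Total: 4 + 4 = 8.

8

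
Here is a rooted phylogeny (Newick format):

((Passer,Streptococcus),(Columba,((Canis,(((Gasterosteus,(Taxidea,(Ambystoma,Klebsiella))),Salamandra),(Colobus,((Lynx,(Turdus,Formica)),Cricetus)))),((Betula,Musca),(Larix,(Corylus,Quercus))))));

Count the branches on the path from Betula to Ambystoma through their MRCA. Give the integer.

10

The MRCA of Betula and Ambystoma is the node subtending ((Canis,(((Gasterosteus,(Taxidea,(Ambystoma,Klebsiella))),Salamandra),(Colobus,((Lynx,(Turdus,Formica)),Cricetus)))),((Betula,Musca),(Larix,(Corylus,Quercus)))).
From Betula up to that node: 3 branches. From Ambystoma up to the same node: 7 branches. Total: 3 + 7 = 10.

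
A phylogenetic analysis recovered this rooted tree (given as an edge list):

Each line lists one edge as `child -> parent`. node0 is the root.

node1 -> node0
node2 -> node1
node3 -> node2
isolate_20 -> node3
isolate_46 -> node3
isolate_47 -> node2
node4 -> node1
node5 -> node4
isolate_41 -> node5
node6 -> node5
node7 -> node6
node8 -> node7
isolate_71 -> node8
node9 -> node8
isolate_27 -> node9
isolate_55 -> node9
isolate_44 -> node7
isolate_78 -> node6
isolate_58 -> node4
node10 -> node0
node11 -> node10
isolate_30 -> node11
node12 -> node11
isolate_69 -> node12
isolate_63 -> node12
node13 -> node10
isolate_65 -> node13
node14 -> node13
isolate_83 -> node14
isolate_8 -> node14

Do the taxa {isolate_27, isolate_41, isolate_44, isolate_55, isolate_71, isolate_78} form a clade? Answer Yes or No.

Yes

The most recent common ancestor of these taxa subtends (isolate_41,(((isolate_71,(isolate_27,isolate_55)),isolate_44),isolate_78)).
That clade has exactly 6 tips — every listed taxon and nothing else — so the group is monophyletic.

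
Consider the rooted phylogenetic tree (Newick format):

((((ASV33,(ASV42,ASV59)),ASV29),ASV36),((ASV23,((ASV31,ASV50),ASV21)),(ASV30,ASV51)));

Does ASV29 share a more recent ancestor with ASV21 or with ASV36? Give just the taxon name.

ASV36

The MRCA of ASV29 and ASV36 subtends (((ASV33,(ASV42,ASV59)),ASV29),ASV36) (5 taxa).
The MRCA of ASV29 and ASV21 is the root, subtending the entire tree (11 taxa).
The first is nested inside the second, so ASV29 shares a more recent common ancestor with ASV36.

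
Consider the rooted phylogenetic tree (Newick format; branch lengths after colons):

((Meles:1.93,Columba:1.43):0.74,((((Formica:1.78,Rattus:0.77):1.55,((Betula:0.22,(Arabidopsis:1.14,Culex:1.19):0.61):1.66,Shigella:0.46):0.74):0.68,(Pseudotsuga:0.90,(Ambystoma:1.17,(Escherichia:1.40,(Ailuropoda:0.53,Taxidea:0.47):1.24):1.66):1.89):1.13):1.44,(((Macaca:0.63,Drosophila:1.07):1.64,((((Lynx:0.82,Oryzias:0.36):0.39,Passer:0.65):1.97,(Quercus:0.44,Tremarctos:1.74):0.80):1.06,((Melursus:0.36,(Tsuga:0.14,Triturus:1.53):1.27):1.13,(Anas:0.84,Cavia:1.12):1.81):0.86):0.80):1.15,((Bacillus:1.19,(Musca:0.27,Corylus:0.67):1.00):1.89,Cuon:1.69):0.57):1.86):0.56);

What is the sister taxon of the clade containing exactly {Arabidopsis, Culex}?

The clade containing exactly {Arabidopsis, Culex} attaches to the tree at the node subtending (Betula,(Arabidopsis,Culex)).
The other lineage descending from that same node — the sister group — is the single tip Betula.

Betula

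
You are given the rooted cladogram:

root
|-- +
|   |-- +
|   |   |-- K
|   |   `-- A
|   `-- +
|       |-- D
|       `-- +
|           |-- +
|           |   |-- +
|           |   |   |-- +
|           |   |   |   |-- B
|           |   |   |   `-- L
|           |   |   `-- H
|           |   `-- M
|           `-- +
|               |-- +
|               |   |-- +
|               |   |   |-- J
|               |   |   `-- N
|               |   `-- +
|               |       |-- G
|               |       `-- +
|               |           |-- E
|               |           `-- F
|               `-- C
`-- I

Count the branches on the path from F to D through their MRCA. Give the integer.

7

The MRCA of F and D is the node subtending (D,((((B,L),H),M),(((J,N),(G,(E,F))),C))).
From F up to that node: 6 branches. From D up to the same node: 1 branch. Total: 6 + 1 = 7.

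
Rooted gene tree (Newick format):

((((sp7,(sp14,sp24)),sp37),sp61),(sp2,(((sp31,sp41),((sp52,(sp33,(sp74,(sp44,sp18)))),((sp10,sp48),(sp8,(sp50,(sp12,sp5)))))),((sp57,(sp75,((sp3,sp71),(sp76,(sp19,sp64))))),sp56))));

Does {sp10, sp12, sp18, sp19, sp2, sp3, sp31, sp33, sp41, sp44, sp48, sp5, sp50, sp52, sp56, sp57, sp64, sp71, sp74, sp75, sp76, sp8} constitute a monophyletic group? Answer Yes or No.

The most recent common ancestor of these taxa subtends (sp2,(((sp31,sp41),((sp52,(sp33,(sp74,(sp44,sp18)))),((sp10,sp48),(sp8,(sp50,(sp12,sp5)))))),((sp57,(sp75,((sp3,sp71),(sp76,(sp19,sp64))))),sp56))).
That clade has exactly 22 tips — every listed taxon and nothing else — so the group is monophyletic.

Yes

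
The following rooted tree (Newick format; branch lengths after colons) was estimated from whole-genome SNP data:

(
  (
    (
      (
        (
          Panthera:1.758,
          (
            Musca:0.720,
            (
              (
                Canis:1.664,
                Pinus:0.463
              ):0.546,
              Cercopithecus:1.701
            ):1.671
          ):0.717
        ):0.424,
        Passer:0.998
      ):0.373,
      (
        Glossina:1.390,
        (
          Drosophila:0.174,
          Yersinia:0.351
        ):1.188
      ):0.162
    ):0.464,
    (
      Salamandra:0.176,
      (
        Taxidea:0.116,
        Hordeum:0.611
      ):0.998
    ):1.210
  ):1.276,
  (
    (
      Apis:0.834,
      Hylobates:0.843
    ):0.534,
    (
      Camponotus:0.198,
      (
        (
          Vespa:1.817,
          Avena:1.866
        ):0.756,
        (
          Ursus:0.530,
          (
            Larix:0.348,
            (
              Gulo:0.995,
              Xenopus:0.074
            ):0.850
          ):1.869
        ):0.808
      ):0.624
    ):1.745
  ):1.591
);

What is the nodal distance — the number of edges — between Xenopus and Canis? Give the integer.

15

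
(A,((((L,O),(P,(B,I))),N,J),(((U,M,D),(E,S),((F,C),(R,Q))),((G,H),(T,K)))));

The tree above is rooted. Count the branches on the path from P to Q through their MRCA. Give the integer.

The MRCA of P and Q is the node subtending ((((L,O),(P,(B,I))),N,J),(((U,M,D),(E,S),((F,C),(R,Q))),((G,H),(T,K)))).
From P up to that node: 4 branches. From Q up to the same node: 5 branches. Total: 4 + 5 = 9.

9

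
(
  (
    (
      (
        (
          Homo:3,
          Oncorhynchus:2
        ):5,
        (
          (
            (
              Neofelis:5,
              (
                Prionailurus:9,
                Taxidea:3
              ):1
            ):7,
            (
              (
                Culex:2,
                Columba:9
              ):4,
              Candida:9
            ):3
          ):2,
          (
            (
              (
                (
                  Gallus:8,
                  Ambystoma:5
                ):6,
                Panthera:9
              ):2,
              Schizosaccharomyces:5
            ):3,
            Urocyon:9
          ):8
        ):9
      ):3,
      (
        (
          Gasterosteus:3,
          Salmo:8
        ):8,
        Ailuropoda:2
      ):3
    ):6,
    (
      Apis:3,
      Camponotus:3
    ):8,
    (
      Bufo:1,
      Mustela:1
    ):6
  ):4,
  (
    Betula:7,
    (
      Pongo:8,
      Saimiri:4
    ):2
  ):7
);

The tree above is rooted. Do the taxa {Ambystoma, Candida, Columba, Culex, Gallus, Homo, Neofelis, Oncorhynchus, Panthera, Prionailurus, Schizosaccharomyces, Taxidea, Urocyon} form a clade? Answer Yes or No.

The most recent common ancestor of these taxa subtends ((Homo,Oncorhynchus),(((Neofelis,(Prionailurus,Taxidea)),((Culex,Columba),Candida)),((((Gallus,Ambystoma),Panthera),Schizosaccharomyces),Urocyon))).
That clade has exactly 13 tips — every listed taxon and nothing else — so the group is monophyletic.

Yes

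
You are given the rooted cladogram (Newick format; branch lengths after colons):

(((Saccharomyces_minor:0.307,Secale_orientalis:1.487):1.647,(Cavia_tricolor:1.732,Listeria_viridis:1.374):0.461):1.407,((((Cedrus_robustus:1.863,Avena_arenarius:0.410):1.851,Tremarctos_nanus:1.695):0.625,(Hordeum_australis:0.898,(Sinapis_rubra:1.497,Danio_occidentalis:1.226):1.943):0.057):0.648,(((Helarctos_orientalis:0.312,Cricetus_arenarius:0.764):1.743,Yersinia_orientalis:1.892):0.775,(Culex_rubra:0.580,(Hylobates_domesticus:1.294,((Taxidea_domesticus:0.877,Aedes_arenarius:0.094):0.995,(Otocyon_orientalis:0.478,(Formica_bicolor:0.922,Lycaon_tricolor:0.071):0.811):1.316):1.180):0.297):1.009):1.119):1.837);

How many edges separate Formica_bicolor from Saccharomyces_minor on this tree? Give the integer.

The MRCA of Formica_bicolor and Saccharomyces_minor is the root of the tree.
From Formica_bicolor up to that node: 8 branches. From Saccharomyces_minor up to the same node: 3 branches. Total: 8 + 3 = 11.

11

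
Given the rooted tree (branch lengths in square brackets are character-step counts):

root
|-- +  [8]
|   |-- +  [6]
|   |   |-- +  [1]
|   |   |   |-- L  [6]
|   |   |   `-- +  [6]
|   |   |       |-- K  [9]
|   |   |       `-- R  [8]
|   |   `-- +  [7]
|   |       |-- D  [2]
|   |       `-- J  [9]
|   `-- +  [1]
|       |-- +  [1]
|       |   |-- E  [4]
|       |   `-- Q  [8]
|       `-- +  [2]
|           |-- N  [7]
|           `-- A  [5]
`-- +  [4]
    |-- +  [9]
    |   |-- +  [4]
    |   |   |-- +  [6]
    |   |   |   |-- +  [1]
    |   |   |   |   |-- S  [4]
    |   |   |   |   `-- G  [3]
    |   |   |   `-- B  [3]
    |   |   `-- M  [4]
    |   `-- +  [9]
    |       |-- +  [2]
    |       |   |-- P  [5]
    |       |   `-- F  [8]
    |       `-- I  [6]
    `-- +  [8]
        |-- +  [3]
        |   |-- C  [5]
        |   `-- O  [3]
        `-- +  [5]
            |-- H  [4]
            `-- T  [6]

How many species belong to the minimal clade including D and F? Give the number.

The MRCA of D and F is the root, so the clade is the entire tree.
That clade contains 20 terminal taxa: A, B, C, D, E, F, G, H, I, J, K, L, M, N, O, P, Q, R, S, T.

20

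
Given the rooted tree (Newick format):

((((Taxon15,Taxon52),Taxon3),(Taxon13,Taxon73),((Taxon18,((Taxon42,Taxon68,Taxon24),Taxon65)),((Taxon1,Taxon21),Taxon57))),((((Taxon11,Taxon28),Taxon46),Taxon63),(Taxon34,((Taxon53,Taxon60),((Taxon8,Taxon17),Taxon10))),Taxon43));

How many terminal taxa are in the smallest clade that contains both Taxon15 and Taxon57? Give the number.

13

The MRCA of Taxon15 and Taxon57 is the node subtending (((Taxon15,Taxon52),Taxon3),(Taxon13,Taxon73),((Taxon18,((Taxon42,Taxon68,Taxon24),Taxon65)),((Taxon1,Taxon21),Taxon57))).
That clade contains 13 terminal taxa: Taxon1, Taxon13, Taxon15, Taxon18, Taxon21, Taxon24, Taxon3, Taxon42, Taxon52, Taxon57, Taxon65, Taxon68, Taxon73.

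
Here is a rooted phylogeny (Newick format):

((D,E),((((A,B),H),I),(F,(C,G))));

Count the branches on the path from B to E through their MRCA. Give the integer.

7

The MRCA of B and E is the root of the tree.
From B up to that node: 5 branches. From E up to the same node: 2 branches. Total: 5 + 2 = 7.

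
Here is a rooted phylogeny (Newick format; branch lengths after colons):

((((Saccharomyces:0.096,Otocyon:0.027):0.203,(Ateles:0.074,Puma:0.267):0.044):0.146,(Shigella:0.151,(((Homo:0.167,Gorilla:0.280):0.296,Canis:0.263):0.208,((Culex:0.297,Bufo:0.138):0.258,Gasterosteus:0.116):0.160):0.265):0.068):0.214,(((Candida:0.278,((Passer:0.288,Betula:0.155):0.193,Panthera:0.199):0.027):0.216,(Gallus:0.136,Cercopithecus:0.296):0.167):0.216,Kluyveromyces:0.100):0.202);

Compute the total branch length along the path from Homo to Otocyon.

1.380

The path runs Homo → … → MRCA → … → Otocyon; the MRCA is the node subtending (((Saccharomyces,Otocyon),(Ateles,Puma)),(Shigella,(((Homo,Gorilla),Canis),((Culex,Bufo),Gasterosteus)))).
Branch lengths along that path: 0.167 + 0.296 + 0.208 + 0.265 + 0.068 + 0.146 + 0.203 + 0.027 = 1.380.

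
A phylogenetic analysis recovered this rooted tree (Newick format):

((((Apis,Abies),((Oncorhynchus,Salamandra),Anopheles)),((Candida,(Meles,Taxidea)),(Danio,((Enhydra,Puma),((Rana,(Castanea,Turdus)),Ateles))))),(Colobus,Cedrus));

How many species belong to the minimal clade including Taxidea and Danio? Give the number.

The MRCA of Taxidea and Danio is the node subtending ((Candida,(Meles,Taxidea)),(Danio,((Enhydra,Puma),((Rana,(Castanea,Turdus)),Ateles)))).
That clade contains 10 terminal taxa: Ateles, Candida, Castanea, Danio, Enhydra, Meles, Puma, Rana, Taxidea, Turdus.

10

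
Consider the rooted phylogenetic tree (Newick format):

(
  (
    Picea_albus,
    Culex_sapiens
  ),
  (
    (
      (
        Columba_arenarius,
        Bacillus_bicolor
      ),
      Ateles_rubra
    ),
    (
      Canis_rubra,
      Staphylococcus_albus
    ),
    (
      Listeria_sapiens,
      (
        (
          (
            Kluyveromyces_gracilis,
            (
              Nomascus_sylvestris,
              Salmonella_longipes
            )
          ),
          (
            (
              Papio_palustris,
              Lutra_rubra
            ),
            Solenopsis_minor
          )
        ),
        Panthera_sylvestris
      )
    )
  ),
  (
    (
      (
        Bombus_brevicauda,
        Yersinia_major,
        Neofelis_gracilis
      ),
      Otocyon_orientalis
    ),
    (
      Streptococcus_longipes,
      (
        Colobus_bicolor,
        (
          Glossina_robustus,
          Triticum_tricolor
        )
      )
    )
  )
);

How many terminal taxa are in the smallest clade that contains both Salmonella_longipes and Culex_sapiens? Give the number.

23

The MRCA of Salmonella_longipes and Culex_sapiens is the root, so the clade is the entire tree.
That clade contains 23 terminal taxa: Ateles_rubra, Bacillus_bicolor, Bombus_brevicauda, Canis_rubra, Colobus_bicolor, Columba_arenarius, Culex_sapiens, Glossina_robustus, Kluyveromyces_gracilis, Listeria_sapiens, Lutra_rubra, Neofelis_gracilis, Nomascus_sylvestris, Otocyon_orientalis, Panthera_sylvestris, Papio_palustris, Picea_albus, Salmonella_longipes, Solenopsis_minor, Staphylococcus_albus, Streptococcus_longipes, Triticum_tricolor, Yersinia_major.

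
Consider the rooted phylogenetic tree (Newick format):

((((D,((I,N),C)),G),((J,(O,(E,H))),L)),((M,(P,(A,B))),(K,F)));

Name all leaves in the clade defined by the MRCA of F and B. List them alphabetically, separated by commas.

Tracing F: it sits inside (K,F).
Tracing B: it sits inside (A,B).
The smallest clade enclosing both is ((M,(P,(A,B))),(K,F)); the answer is its 6 terminal taxa in alphabetical order.

A, B, F, K, M, P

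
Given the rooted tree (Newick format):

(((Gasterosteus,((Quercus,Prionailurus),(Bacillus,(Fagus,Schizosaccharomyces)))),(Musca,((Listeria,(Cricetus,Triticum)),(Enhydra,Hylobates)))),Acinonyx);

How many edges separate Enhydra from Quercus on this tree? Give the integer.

The MRCA of Enhydra and Quercus is the node subtending ((Gasterosteus,((Quercus,Prionailurus),(Bacillus,(Fagus,Schizosaccharomyces)))),(Musca,((Listeria,(Cricetus,Triticum)),(Enhydra,Hylobates)))).
From Enhydra up to that node: 4 branches. From Quercus up to the same node: 4 branches. Total: 4 + 4 = 8.

8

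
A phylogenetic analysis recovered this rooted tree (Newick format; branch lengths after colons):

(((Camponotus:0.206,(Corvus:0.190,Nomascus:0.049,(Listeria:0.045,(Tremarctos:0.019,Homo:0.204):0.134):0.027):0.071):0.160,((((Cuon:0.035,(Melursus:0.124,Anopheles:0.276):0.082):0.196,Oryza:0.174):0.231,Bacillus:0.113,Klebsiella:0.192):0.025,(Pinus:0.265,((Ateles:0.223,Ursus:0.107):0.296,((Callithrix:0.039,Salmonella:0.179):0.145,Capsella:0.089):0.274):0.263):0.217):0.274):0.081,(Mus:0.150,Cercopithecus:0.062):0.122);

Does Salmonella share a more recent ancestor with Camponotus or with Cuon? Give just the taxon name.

Cuon

The MRCA of Salmonella and Cuon subtends ((((Cuon,(Melursus,Anopheles)),Oryza),Bacillus,Klebsiella),(Pinus,((Ateles,Ursus),((Callithrix,Salmonella),Capsella)))) (12 taxa).
The MRCA of Salmonella and Camponotus subtends ((Camponotus,(Corvus,Nomascus,(Listeria,(Tremarctos,Homo)))),((((Cuon,(Melursus,Anopheles)),Oryza),Bacillus,Klebsiella),(Pinus,((Ateles,Ursus),((Callithrix,Salmonella),Capsella))))) (18 taxa).
The first is nested inside the second, so Salmonella shares a more recent common ancestor with Cuon.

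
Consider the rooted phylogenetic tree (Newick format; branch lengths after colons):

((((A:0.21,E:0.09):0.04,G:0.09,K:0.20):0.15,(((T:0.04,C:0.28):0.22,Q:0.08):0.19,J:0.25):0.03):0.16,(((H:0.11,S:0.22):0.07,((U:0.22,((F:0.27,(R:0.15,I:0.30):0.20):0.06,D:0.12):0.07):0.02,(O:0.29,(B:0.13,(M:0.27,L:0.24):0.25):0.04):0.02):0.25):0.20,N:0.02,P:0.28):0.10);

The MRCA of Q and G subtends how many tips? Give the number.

8

The MRCA of Q and G is the node subtending (((A,E),G,K),(((T,C),Q),J)).
That clade contains 8 terminal taxa: A, C, E, G, J, K, Q, T.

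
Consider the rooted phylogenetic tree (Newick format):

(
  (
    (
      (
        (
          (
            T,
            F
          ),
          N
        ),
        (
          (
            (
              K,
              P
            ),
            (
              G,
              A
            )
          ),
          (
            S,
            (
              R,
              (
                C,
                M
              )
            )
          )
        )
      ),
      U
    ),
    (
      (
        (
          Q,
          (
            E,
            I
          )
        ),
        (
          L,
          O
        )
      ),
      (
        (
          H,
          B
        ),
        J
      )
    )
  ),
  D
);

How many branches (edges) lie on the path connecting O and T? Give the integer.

9

The MRCA of O and T is the node subtending (((((T,F),N),(((K,P),(G,A)),(S,(R,(C,M))))),U),(((Q,(E,I)),(L,O)),((H,B),J))).
From O up to that node: 4 branches. From T up to the same node: 5 branches. Total: 4 + 5 = 9.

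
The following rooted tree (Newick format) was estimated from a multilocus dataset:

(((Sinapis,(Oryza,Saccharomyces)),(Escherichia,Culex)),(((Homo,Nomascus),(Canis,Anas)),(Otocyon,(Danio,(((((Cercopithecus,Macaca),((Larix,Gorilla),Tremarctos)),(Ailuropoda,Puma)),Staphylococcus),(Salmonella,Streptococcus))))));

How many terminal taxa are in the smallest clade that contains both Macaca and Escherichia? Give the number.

The MRCA of Macaca and Escherichia is the root, so the clade is the entire tree.
That clade contains 21 terminal taxa: Ailuropoda, Anas, Canis, Cercopithecus, Culex, Danio, Escherichia, Gorilla, Homo, Larix, Macaca, Nomascus, Oryza, Otocyon, Puma, Saccharomyces, Salmonella, Sinapis, Staphylococcus, Streptococcus, Tremarctos.

21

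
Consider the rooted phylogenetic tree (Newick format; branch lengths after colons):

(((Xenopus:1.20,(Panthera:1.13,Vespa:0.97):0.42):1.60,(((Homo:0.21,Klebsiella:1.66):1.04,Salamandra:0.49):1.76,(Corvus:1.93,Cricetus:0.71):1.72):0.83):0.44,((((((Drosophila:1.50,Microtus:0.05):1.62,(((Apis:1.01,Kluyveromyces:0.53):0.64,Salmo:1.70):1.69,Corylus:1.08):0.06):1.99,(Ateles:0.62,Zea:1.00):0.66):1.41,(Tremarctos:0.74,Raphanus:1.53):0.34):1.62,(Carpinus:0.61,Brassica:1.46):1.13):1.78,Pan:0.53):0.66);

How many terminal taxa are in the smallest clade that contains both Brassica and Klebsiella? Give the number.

The MRCA of Brassica and Klebsiella is the root, so the clade is the entire tree.
That clade contains 21 terminal taxa: Apis, Ateles, Brassica, Carpinus, Corvus, Corylus, Cricetus, Drosophila, Homo, Klebsiella, Kluyveromyces, Microtus, Pan, Panthera, Raphanus, Salamandra, Salmo, Tremarctos, Vespa, Xenopus, Zea.

21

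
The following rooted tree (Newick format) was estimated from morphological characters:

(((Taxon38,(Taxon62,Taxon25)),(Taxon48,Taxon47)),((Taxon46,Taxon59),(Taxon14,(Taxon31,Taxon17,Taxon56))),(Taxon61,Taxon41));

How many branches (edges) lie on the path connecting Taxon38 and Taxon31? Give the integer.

7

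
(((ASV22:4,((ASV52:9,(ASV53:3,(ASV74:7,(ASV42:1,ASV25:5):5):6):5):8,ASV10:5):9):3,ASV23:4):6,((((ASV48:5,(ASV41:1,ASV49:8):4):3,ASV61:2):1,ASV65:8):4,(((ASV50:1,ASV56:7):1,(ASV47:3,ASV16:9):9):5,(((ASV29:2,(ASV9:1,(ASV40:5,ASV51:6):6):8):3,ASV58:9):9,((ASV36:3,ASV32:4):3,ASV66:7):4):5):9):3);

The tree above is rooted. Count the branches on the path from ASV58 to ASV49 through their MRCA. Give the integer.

The MRCA of ASV58 and ASV49 is the node subtending ((((ASV48,(ASV41,ASV49)),ASV61),ASV65),(((ASV50,ASV56),(ASV47,ASV16)),(((ASV29,(ASV9,(ASV40,ASV51))),ASV58),((ASV36,ASV32),ASV66)))).
From ASV58 up to that node: 4 branches. From ASV49 up to the same node: 5 branches. Total: 4 + 5 = 9.

9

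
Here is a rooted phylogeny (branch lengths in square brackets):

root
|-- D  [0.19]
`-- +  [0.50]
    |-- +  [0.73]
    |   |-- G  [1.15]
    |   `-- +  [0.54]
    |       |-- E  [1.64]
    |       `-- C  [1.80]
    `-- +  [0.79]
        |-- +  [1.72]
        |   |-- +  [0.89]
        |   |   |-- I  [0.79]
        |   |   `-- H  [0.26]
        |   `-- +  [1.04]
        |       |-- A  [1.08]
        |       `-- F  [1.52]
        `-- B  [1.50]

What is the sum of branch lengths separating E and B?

The path runs E → … → MRCA → … → B; the MRCA is the node subtending ((G,(E,C)),(((I,H),(A,F)),B)).
Branch lengths along that path: 1.64 + 0.54 + 0.73 + 0.79 + 1.50 = 5.20.

5.20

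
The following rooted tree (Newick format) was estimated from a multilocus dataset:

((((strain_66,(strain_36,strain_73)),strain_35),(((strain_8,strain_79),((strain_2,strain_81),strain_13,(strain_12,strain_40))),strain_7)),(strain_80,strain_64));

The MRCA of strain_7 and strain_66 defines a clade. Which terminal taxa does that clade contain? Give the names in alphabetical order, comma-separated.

Tracing strain_7: it sits inside (((strain_8,strain_79),((strain_2,strain_81),strain_13,(strain_12,strain_40))),strain_7).
Tracing strain_66: it sits inside (strain_66,(strain_36,strain_73)).
The smallest clade enclosing both is (((strain_66,(strain_36,strain_73)),strain_35),(((strain_8,strain_79),((strain_2,strain_81),strain_13,(strain_12,strain_40))),strain_7)); the answer is its 12 terminal taxa in alphabetical order.

strain_12, strain_13, strain_2, strain_35, strain_36, strain_40, strain_66, strain_7, strain_73, strain_79, strain_8, strain_81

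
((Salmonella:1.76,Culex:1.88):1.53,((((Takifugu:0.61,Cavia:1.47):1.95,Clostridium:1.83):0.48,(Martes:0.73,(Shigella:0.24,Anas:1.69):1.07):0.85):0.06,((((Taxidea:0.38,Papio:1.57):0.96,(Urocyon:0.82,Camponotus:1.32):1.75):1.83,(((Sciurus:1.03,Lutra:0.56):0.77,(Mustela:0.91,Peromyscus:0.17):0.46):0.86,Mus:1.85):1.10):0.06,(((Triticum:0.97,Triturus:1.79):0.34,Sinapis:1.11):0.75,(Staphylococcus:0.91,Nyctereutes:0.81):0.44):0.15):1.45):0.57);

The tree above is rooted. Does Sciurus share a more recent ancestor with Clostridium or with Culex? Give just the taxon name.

Clostridium

The MRCA of Sciurus and Clostridium subtends ((((Takifugu,Cavia),Clostridium),(Martes,(Shigella,Anas))),((((Taxidea,Papio),(Urocyon,Camponotus)),(((Sciurus,Lutra),(Mustela,Peromyscus)),Mus)),(((Triticum,Triturus),Sinapis),(Staphylococcus,Nyctereutes)))) (20 taxa).
The MRCA of Sciurus and Culex is the root, subtending the entire tree (22 taxa).
The first is nested inside the second, so Sciurus shares a more recent common ancestor with Clostridium.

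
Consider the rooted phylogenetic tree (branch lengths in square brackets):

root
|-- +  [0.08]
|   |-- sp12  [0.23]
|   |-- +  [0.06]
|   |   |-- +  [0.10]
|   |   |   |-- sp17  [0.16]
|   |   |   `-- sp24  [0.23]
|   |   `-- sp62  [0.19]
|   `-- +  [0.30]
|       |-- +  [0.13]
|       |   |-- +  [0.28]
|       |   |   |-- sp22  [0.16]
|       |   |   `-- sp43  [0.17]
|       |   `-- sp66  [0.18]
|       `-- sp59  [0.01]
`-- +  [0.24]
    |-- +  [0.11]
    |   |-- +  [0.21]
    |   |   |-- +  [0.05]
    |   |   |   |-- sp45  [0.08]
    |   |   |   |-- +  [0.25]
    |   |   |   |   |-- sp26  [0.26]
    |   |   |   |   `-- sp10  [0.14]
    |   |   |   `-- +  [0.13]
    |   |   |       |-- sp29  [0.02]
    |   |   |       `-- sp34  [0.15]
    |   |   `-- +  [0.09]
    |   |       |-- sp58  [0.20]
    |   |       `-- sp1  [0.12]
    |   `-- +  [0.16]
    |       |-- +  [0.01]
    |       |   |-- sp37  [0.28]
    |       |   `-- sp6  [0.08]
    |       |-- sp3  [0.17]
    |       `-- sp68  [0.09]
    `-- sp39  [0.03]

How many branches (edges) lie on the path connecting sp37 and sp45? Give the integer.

The MRCA of sp37 and sp45 is the node subtending (((sp45,(sp26,sp10),(sp29,sp34)),(sp58,sp1)),((sp37,sp6),sp3,sp68)).
From sp37 up to that node: 3 branches. From sp45 up to the same node: 3 branches. Total: 3 + 3 = 6.

6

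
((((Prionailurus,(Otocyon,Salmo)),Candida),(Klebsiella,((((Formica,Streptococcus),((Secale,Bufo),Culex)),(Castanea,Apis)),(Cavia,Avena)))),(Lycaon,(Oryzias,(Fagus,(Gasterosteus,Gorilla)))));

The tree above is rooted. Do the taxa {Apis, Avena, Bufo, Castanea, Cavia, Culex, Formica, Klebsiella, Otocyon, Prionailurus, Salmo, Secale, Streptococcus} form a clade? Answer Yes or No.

No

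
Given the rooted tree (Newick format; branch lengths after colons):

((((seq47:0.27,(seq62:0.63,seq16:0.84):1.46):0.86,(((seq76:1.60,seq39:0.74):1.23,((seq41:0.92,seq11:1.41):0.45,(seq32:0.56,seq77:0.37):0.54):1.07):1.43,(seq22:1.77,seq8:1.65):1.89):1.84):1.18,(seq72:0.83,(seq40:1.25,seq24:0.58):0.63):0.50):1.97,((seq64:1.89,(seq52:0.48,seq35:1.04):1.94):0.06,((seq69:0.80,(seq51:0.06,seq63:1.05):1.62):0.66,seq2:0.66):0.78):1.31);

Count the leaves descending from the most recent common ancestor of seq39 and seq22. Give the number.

The MRCA of seq39 and seq22 is the node subtending (((seq76,seq39),((seq41,seq11),(seq32,seq77))),(seq22,seq8)).
That clade contains 8 terminal taxa: seq11, seq22, seq32, seq39, seq41, seq76, seq77, seq8.

8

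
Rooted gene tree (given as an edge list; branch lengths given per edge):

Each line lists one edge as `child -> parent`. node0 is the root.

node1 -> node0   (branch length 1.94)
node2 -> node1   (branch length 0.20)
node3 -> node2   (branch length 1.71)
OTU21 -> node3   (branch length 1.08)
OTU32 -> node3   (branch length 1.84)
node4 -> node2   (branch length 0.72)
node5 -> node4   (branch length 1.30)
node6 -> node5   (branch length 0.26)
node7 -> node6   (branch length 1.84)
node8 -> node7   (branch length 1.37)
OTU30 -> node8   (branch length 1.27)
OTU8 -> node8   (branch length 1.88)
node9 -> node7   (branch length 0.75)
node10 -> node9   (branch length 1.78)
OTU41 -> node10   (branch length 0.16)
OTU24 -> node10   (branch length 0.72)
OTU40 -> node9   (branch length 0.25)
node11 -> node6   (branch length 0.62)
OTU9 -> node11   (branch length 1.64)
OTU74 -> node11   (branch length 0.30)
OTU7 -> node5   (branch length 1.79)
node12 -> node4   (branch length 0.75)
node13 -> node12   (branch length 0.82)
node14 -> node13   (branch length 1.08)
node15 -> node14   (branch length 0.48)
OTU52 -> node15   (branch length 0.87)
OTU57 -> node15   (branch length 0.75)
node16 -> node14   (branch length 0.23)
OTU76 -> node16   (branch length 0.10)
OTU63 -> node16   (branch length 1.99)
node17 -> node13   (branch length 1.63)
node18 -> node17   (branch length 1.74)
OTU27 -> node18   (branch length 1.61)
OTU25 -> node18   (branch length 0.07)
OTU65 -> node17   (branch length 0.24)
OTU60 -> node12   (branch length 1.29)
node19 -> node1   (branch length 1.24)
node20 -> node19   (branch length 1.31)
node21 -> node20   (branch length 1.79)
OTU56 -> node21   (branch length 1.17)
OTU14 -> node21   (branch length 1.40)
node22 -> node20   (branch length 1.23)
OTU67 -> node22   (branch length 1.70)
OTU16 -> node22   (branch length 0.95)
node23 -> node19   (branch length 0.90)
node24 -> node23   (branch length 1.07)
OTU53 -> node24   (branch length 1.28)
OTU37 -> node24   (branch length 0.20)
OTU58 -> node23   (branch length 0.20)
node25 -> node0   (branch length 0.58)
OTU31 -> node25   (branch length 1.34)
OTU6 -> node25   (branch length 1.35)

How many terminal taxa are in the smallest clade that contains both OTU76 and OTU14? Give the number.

The MRCA of OTU76 and OTU14 is the node subtending (((OTU21,OTU32),(((((OTU30,OTU8),((OTU41,OTU24),OTU40)),(OTU9,OTU74)),OTU7),((((OTU52,OTU57),(OTU76,OTU63)),((OTU27,OTU25),OTU65)),OTU60))),(((OTU56,OTU14),(OTU67,OTU16)),((OTU53,OTU37),OTU58))).
That clade contains 25 terminal taxa: OTU14, OTU16, OTU21, OTU24, OTU25, OTU27, OTU30, OTU32, OTU37, OTU40, OTU41, OTU52, OTU53, OTU56, OTU57, OTU58, OTU60, OTU63, OTU65, OTU67, OTU7, OTU74, OTU76, OTU8, OTU9.

25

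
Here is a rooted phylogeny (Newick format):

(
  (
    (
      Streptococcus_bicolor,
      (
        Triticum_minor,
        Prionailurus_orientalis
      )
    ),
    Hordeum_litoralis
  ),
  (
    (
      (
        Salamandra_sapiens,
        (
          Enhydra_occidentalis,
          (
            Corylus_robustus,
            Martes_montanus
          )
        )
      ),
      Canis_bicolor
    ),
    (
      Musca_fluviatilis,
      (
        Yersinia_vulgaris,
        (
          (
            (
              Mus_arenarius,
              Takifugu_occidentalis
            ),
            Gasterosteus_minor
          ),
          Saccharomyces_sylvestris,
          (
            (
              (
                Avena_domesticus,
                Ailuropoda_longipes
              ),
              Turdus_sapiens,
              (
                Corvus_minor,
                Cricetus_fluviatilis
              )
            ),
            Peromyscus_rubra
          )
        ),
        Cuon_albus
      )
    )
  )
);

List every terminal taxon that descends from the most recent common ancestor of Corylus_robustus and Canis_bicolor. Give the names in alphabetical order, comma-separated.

Tracing Corylus_robustus: it sits inside (Corylus_robustus,Martes_montanus).
Tracing Canis_bicolor: it sits inside ((Salamandra_sapiens,(Enhydra_occidentalis,(Corylus_robustus,Martes_montanus))),Canis_bicolor).
The smallest clade enclosing both is ((Salamandra_sapiens,(Enhydra_occidentalis,(Corylus_robustus,Martes_montanus))),Canis_bicolor); the answer is its 5 terminal taxa in alphabetical order.

Canis_bicolor, Corylus_robustus, Enhydra_occidentalis, Martes_montanus, Salamandra_sapiens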